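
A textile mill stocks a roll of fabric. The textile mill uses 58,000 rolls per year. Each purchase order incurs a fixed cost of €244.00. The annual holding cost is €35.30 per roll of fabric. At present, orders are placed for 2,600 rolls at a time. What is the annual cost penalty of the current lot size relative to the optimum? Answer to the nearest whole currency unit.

Extra cost ≈ €19,724 per year

EOQ = √(2DS/H) = √(2 × 58,000 × 244 / 35.3) ≈ 895.44.
Cost at Q* = (D/Q*)S + (Q*/2)H = √(2DSH) ≈ €31,609.04.
Cost at Q = 2,600: (58,000/2,600)×244 + (2,600/2)×35.3 = €5,443.08 + €45,890.00 = €51,333.08.
Excess = €51,333.08 − €31,609.04 = €19,724.04.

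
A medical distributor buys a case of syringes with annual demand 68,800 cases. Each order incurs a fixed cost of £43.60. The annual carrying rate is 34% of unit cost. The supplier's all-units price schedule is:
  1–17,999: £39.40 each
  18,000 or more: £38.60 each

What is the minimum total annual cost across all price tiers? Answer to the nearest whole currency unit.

Holding cost per unit per year at price C is H = 0.34·C.
Evaluate total cost at each tier's feasible EOQ or, if the EOQ is below the tier, at the tier's minimum quantity.
EOQ at £39.40 = 669.2 (feasible in tier 1): TC = 68,800×£39.40 + (68,800/669.2)×43.6 + (669.2/2)×0.34×£39.40 = £2,719,684.79.
EOQ at £38.60 = 676.1 < 18000, so use break Q=18000: TC = 68,800×£38.60 + (68,800/18000.0)×43.6 + (18000.0/2)×0.34×£38.60 = £2,773,962.65.
Lowest total cost among the candidates is at Q = 669.2.

TC* ≈ £2,719,685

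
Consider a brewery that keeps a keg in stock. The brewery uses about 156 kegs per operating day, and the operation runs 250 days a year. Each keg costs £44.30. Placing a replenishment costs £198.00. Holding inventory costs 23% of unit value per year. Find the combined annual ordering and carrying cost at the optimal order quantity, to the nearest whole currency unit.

Annual demand D = 156 × 250 = 39,000.
Holding cost H = 0.23 × £44.30 = £10.1890 per unit per year.
The optimal lot size = √(2DS/H) = √(2 × 39,000 × 198 / 10.189) ≈ 1231.16.
At Q*, ordering cost (D/Q*)S equals holding cost (Q*/2)H, each = √(DSH/2).
Minimum total = √(2DSH) = √(2 × 39,000 × 198 × 10.189) ≈ 12544.278.

TC* ≈ £12,544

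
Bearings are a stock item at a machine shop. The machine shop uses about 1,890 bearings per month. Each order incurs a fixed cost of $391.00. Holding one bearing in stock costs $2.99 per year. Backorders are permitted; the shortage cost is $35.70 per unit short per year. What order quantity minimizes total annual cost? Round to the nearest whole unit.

Annual demand D = 1,890 × 12 = 22,680.
With planned backorders, Q* = √(2DS/H) · √((H+B)/B).
√(2DS/H) = √(2 × 22,680 × 391 / 2.99) = 2435.507.
√((H+B)/B) = √((2.99+35.7)/35.7) = 1.0410.
Q* ≈ 2535.447.

Q* ≈ 2,535 bearings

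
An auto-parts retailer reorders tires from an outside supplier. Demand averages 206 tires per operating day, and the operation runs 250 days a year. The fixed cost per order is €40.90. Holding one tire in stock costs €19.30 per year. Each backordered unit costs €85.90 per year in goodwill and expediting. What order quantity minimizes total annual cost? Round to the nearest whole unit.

Q* ≈ 517 tires

Annual demand D = 206 × 250 = 51,500.
With planned backorders, Q* = √(2DS/H) · √((H+B)/B).
√(2DS/H) = √(2 × 51,500 × 40.9 / 19.3) = 467.199.
√((H+B)/B) = √((19.3+85.9)/85.9) = 1.1067.
Q* ≈ 517.027.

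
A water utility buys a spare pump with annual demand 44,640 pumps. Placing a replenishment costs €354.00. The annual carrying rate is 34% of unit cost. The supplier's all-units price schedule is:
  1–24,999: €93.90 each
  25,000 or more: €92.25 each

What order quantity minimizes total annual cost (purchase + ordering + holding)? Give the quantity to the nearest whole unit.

Holding cost per unit per year at price C is H = 0.34·C.
For each price level, check whether its EOQ is feasible; otherwise the best quantity at that price is the breakpoint.
EOQ at €93.90 = 995.0 (feasible in tier 1): TC = 44,640×€93.90 + (44,640/995.0)×354 + (995.0/2)×0.34×€93.90 = €4,223,461.15.
EOQ at €92.25 = 1003.8 < 25000, so use break Q=25000: TC = 44,640×€92.25 + (44,640/25000.0)×354 + (25000.0/2)×0.34×€92.25 = €4,510,734.60.
Lowest total cost is €4,223,461.15 at Q = 995.0.

Q* ≈ 995 pumps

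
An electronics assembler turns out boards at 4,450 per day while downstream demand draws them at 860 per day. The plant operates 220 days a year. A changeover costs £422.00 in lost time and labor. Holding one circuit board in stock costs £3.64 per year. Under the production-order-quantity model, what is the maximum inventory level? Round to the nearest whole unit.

Annual demand D = 860 × 220 = 189,200.
Production build-up factor (1 − d/p) = 1 − 860/4,450 = 0.8067.
Q* = √(2DS / (H(1 − d/p))) = √(2 × 189,200 × 422 / (3.64 × 0.8067)).
= √(159,684,800 / 2.9365) ≈ 7374.182.
Maximum inventory = Q*(1 − d/p) = 7374.182 × 0.8067 ≈ 5949.060.

I_max ≈ 5,949 boards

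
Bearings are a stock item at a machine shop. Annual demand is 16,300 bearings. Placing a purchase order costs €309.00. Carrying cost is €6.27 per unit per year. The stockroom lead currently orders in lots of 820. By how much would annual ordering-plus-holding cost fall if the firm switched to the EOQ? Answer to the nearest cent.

EOQ = √(2DS/H) = √(2 × 16,300 × 309 / 6.27) ≈ 1267.52.
Cost at Q* = (D/Q*)S + (Q*/2)H = √(2DSH) ≈ €7,947.34.
Cost at Q = 820: (16,300/820)×309 + (820/2)×6.27 = €6,142.32 + €2,570.70 = €8,713.02.
Excess = €8,713.02 − €7,947.34 = €765.68.

Extra cost ≈ €765.68 per year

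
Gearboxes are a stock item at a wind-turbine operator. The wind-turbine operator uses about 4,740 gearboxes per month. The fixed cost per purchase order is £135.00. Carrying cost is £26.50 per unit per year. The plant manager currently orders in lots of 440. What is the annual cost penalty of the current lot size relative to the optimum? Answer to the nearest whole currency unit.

Annual demand D = 4,740 × 12 = 56,880.
EOQ = √(2DS/H) = √(2 × 56,880 × 135 / 26.5) ≈ 761.27.
Cost at Q* = (D/Q*)S + (Q*/2)H = √(2DSH) ≈ £20,173.66.
Cost at Q = 440: (56,880/440)×135 + (440/2)×26.5 = £17,451.82 + £5,830.00 = £23,281.82.
Excess = £23,281.82 − £20,173.66 = £3,108.16.

Extra cost ≈ £3,108 per year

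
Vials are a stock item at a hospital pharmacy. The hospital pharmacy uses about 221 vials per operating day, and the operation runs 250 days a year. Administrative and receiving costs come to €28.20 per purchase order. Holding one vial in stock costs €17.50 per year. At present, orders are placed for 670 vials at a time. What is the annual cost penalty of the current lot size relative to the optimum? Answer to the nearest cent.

Annual demand D = 221 × 250 = 55,250.
EOQ = √(2DS/H) = √(2 × 55,250 × 28.2 / 17.5) ≈ 421.97.
Cost at Q* = (D/Q*)S + (Q*/2)H = √(2DSH) ≈ €7,384.56.
Cost at Q = 670: (55,250/670)×28.2 + (670/2)×17.5 = €2,325.45 + €5,862.50 = €8,187.95.
Excess = €8,187.95 − €7,384.56 = €803.39.

Extra cost ≈ €803.39 per year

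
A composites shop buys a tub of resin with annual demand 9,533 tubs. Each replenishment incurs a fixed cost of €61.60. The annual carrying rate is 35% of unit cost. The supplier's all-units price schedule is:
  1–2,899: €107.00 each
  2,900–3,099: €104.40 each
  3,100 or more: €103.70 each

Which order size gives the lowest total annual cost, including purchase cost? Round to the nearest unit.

Q* ≈ 177 tubs

Holding cost per unit per year at price C is H = 0.35·C.
For each price level, check whether its EOQ is feasible; otherwise the best quantity at that price is the breakpoint.
EOQ at €107.00 = 177.1 (feasible in tier 1): TC = 9,533×€107.00 + (9,533/177.1)×61.6 + (177.1/2)×0.35×€107.00 = €1,026,663.02.
EOQ at €104.40 = 179.3 < 2900, so use break Q=2900: TC = 9,533×€104.40 + (9,533/2900.0)×61.6 + (2900.0/2)×0.35×€104.40 = €1,048,430.69.
EOQ at €103.70 = 179.9 < 3100, so use break Q=3100: TC = 9,533×€103.70 + (9,533/3100.0)×61.6 + (3100.0/2)×0.35×€103.70 = €1,045,018.78.
Lowest total cost is €1,026,663.02 at Q = 177.1.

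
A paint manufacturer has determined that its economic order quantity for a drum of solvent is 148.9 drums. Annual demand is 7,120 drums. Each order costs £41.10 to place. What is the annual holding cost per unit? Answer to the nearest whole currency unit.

H ≈ £26

The basic EOQ model gives Q* = √(2DS/H); rearrange for the unknown.
From Q* = √(2DS/H): H = 2DS / Q*² = 2 × 7,120 × 41.1 / 148.9² = 26.3975.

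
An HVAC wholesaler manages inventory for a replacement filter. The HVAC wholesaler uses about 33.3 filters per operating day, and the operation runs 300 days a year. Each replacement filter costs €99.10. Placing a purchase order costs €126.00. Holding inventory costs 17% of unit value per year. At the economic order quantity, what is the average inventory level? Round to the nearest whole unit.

Average inventory ≈ 193 filters

Annual demand D = 33.3 × 300 = 9,990.
Holding cost H = 0.17 × €99.10 = €16.8470 per unit per year.
EOQ = √(2DS/H) = √(2 × 9,990 × 126 / 16.847) ≈ 386.56.
Average inventory = Q*/2 ≈ 386.56 / 2 = 193.282.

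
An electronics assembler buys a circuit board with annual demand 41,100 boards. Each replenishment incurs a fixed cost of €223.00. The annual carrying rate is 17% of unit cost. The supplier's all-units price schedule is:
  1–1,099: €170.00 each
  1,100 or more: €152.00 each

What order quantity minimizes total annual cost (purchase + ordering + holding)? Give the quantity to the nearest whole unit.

Q* ≈ 1,100 boards

Holding cost per unit per year at price C is H = 0.17·C.
Candidates are each tier's EOQ (if it falls in that tier) and each price-break quantity.
EOQ at €170.00 = 796.4 (feasible in tier 1): TC = 41,100×€170.00 + (41,100/796.4)×223 + (796.4/2)×0.17×€170.00 = €7,010,016.39.
EOQ at €152.00 = 842.3 < 1100, so use break Q=1100: TC = 41,100×€152.00 + (41,100/1100.0)×223 + (1100.0/2)×0.17×€152.00 = €6,269,744.09.
Lowest total cost is €6,269,744.09 at Q = 1100.0.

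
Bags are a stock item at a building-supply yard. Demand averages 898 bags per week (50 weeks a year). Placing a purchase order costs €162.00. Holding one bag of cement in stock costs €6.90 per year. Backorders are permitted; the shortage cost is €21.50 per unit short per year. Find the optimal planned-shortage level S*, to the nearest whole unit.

Annual demand D = 898 × 50 = 44,900.
With planned backorders, Q* = √(2DS/H) · √((H+B)/B).
√(2DS/H) = √(2 × 44,900 × 162 / 6.9) = 1452.015.
√((H+B)/B) = √((6.9+21.5)/21.5) = 1.1493.
Q* ≈ 1668.826.
S* = Q* · H/(H+B) = 1668.826 × 6.9/28.4 ≈ 405.454.

S* ≈ 405 bags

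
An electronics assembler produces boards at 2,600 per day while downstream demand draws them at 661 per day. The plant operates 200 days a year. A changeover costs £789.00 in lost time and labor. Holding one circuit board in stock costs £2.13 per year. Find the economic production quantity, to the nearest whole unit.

Annual demand D = 661 × 200 = 132,200.
Production build-up factor (1 − d/p) = 1 − 661/2,600 = 0.7458.
Q* = √(2DS / (H(1 − d/p))) = √(2 × 132,200 × 789 / (2.13 × 0.7458)).
= √(208,611,600 / 1.5885) ≈ 11459.804.

Q* ≈ 11,460 boards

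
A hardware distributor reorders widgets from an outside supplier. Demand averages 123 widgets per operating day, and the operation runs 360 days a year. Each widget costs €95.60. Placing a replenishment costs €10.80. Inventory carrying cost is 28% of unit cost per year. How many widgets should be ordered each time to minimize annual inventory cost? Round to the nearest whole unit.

Annual demand D = 123 × 360 = 44,280.
Holding cost H = 0.28 × €95.60 = €26.7680 per unit per year.
EOQ = √(2DS / H) = √(2 × 44,280 × 10.8 / 26.768).
= √(956,448 / 26.768) = √35,731.0221 ≈ 189.027.

Q* ≈ 189 widgets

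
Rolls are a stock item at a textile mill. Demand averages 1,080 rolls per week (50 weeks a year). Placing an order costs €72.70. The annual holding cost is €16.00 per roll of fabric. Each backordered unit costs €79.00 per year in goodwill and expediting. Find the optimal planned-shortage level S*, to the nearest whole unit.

S* ≈ 129 rolls

Annual demand D = 1,080 × 50 = 54,000.
With planned backorders, Q* = √(2DS/H) · √((H+B)/B).
√(2DS/H) = √(2 × 54,000 × 72.7 / 16) = 700.518.
√((H+B)/B) = √((16+79)/79) = 1.0966.
Q* ≈ 768.188.
S* = Q* · H/(H+B) = 768.188 × 16/95 ≈ 129.379.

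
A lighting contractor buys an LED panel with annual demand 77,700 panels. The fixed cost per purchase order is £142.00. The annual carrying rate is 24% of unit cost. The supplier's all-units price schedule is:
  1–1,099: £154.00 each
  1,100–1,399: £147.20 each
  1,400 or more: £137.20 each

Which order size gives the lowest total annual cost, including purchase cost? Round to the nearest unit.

Q* ≈ 1,400 panels

Holding cost per unit per year at price C is H = 0.24·C.
For each price level, check whether its EOQ is feasible; otherwise the best quantity at that price is the breakpoint.
EOQ at £154.00 = 772.7 (feasible in tier 1): TC = 77,700×£154.00 + (77,700/772.7)×142 + (772.7/2)×0.24×£154.00 = £11,994,358.52.
EOQ at £147.20 = 790.3 < 1100, so use break Q=1100: TC = 77,700×£147.20 + (77,700/1100.0)×142 + (1100.0/2)×0.24×£147.20 = £11,466,900.76.
EOQ at £137.20 = 818.6 < 1400, so use break Q=1400: TC = 77,700×£137.20 + (77,700/1400.0)×142 + (1400.0/2)×0.24×£137.20 = £10,691,370.60.
Lowest total cost is £10,691,370.60 at Q = 1400.0.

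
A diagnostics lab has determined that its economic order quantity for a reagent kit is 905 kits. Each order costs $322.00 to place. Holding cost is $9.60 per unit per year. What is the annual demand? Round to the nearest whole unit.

D ≈ 12,209 kits per year

The basic EOQ model gives Q* = √(2DS/H); rearrange for the unknown.
From Q* = √(2DS/H): D = Q*²H / (2S) = 905² × 9.6 / (2 × 322) = 12209.068.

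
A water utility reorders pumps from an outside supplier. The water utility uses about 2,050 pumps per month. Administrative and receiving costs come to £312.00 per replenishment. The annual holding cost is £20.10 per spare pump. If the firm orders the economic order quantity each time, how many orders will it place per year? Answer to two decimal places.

Annual demand D = 2,050 × 12 = 24,600.
EOQ = √(2DS/H) = √(2 × 24,600 × 312 / 20.1) ≈ 873.90.
Orders per year = D / Q* = 24,600 / 873.90 ≈ 28.150.

N ≈ 28.15 orders per year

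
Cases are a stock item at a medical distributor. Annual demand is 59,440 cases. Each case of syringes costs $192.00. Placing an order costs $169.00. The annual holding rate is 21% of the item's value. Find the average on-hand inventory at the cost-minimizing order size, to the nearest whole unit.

Average inventory ≈ 353 cases

Holding cost H = 0.21 × $192.00 = $40.3200 per unit per year.
EOQ = √(2DS/H) = √(2 × 59,440 × 169 / 40.32) ≈ 705.89.
Average inventory = Q*/2 ≈ 705.89 / 2 = 352.945.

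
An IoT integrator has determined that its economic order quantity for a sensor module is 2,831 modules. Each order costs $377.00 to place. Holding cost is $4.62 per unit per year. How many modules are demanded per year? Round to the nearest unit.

Squaring Q* = √(2DS/H) gives Q*² = 2DS/H.
From Q* = √(2DS/H): D = Q*²H / (2S) = 2,831² × 4.62 / (2 × 377) = 49107.788.

D ≈ 49,108 modules per year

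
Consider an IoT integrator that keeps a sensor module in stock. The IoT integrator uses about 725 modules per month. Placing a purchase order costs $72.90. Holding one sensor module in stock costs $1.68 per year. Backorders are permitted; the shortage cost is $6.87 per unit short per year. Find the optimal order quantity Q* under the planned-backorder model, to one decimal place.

Q* ≈ 969.4 modules

Annual demand D = 725 × 12 = 8,700.
With planned backorders, Q* = √(2DS/H) · √((H+B)/B).
√(2DS/H) = √(2 × 8,700 × 72.9 / 1.68) = 868.928.
√((H+B)/B) = √((1.68+6.87)/6.87) = 1.1156.
Q* ≈ 969.367.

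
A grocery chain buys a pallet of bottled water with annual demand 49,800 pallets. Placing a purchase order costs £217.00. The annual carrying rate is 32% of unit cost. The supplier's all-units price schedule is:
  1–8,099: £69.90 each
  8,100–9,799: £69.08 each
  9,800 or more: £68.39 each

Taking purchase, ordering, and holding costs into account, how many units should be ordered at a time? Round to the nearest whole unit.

Q* ≈ 983 pallets

Holding cost per unit per year at price C is H = 0.32·C.
For each price level, check whether its EOQ is feasible; otherwise the best quantity at that price is the breakpoint.
EOQ at £69.90 = 983.0 (feasible in tier 1): TC = 49,800×£69.90 + (49,800/983.0)×217 + (983.0/2)×0.32×£69.90 = £3,503,007.36.
EOQ at £69.08 = 988.8 < 8100, so use break Q=8100: TC = 49,800×£69.08 + (49,800/8100.0)×217 + (8100.0/2)×0.32×£69.08 = £3,531,045.83.
EOQ at £68.39 = 993.8 < 9800, so use break Q=9800: TC = 49,800×£68.39 + (49,800/9800.0)×217 + (9800.0/2)×0.32×£68.39 = £3,514,160.23.
Lowest total cost is £3,503,007.36 at Q = 983.0.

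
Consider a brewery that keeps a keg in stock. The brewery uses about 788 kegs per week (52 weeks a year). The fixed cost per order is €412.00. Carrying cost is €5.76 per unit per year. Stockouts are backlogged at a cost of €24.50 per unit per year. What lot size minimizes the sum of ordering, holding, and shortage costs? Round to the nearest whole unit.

Q* ≈ 2,691 kegs

Annual demand D = 788 × 52 = 40,976.
With planned backorders, Q* = √(2DS/H) · √((H+B)/B).
√(2DS/H) = √(2 × 40,976 × 412 / 5.76) = 2421.125.
√((H+B)/B) = √((5.76+24.5)/24.5) = 1.1114.
Q* ≈ 2690.720.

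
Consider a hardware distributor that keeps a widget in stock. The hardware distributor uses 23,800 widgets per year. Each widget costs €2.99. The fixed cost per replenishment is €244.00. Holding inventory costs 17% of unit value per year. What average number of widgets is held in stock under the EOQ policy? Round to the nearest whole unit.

Average inventory ≈ 2,390 widgets

Holding cost H = 0.17 × €2.99 = €0.5083 per unit per year.
The optimal lot size = √(2DS/H) = √(2 × 23,800 × 244 / 0.5083) ≈ 4780.11.
Average inventory = Q*/2 ≈ 4780.11 / 2 = 2390.057.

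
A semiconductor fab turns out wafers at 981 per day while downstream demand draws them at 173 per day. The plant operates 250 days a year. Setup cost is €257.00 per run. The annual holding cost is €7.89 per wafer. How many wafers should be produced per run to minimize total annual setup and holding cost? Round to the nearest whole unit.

Annual demand D = 173 × 250 = 43,250.
Production build-up factor (1 − d/p) = 1 − 173/981 = 0.8236.
Q* = √(2DS / (H(1 − d/p))) = √(2 × 43,250 × 257 / (7.89 × 0.8236)).
= √(22,230,500 / 6.4986) ≈ 1849.545.

Q* ≈ 1,850 wafers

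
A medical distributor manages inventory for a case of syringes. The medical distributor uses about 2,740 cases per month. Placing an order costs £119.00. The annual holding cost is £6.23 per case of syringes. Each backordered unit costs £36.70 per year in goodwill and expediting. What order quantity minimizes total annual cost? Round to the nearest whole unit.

Annual demand D = 2,740 × 12 = 32,880.
With planned backorders, Q* = √(2DS/H) · √((H+B)/B).
√(2DS/H) = √(2 × 32,880 × 119 / 6.23) = 1120.754.
√((H+B)/B) = √((6.23+36.7)/36.7) = 1.0816.
Q* ≈ 1212.154.

Q* ≈ 1,212 cases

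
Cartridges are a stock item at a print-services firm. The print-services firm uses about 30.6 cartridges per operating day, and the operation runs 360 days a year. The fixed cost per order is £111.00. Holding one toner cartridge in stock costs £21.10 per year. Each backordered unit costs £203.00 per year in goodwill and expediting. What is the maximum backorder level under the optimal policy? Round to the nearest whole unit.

S* ≈ 34 cartridges

Annual demand D = 30.6 × 360 = 11,016.
With planned backorders, Q* = √(2DS/H) · √((H+B)/B).
√(2DS/H) = √(2 × 11,016 × 111 / 21.1) = 340.445.
√((H+B)/B) = √((21.1+203)/203) = 1.0507.
Q* ≈ 357.701.
S* = Q* · H/(H+B) = 357.701 × 21.1/224.1 ≈ 33.679.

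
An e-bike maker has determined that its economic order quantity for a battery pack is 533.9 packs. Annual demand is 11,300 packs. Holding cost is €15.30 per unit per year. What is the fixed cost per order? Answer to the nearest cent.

The basic EOQ model gives Q* = √(2DS/H); rearrange for the unknown.
From Q* = √(2DS/H): S = Q*²H / (2D) = 533.9² × 15.3 / (2 × 11,300) = 192.9758.

S ≈ €192.98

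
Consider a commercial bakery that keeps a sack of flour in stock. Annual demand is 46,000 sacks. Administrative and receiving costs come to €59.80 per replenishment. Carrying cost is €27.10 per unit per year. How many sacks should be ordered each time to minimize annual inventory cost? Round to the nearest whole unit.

Q* ≈ 451 sacks

EOQ = √(2DS / H) = √(2 × 46,000 × 59.8 / 27.1).
= √(5,501,600 / 27.1) = √203,011.0701 ≈ 450.567.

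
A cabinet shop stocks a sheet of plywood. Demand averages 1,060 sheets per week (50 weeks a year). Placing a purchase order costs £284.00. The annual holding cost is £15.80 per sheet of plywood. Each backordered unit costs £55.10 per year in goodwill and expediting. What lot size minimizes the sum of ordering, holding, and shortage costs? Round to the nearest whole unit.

Annual demand D = 1,060 × 50 = 53,000.
With planned backorders, Q* = √(2DS/H) · √((H+B)/B).
√(2DS/H) = √(2 × 53,000 × 284 / 15.8) = 1380.332.
√((H+B)/B) = √((15.8+55.1)/55.1) = 1.1344.
Q* ≈ 1565.780.

Q* ≈ 1,566 sheets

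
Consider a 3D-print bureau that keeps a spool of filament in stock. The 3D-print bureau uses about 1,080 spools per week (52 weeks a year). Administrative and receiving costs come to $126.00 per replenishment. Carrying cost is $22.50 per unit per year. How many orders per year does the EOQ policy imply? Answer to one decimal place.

N ≈ 70.8 orders per year

Annual demand D = 1,080 × 52 = 56,160.
Q* = √(2DS/H) = √(2 × 56,160 × 126 / 22.5) ≈ 793.09.
Orders per year = D / Q* = 56,160 / 793.09 ≈ 70.812.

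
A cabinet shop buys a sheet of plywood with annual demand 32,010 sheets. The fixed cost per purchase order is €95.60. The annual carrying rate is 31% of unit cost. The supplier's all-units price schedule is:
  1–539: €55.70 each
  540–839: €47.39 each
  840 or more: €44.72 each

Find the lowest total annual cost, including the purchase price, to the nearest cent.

TC* ≈ €1,440,952.79

Holding cost per unit per year at price C is H = 0.31·C.
For each price level, check whether its EOQ is feasible; otherwise the best quantity at that price is the breakpoint.
Tier 1 (€55.70): EOQ = 595.4 exceeds tier's upper bound 539, so this tier is dominated.
EOQ at €47.39 = 645.4 (feasible in tier 2): TC = 32,010×€47.39 + (32,010/645.4)×95.6 + (645.4/2)×0.31×€47.39 = €1,526,436.14.
EOQ at €44.72 = 664.4 < 840, so use break Q=840: TC = 32,010×€44.72 + (32,010/840.0)×95.6 + (840.0/2)×0.31×€44.72 = €1,440,952.79.
Lowest total cost among the candidates is at Q = 840.0.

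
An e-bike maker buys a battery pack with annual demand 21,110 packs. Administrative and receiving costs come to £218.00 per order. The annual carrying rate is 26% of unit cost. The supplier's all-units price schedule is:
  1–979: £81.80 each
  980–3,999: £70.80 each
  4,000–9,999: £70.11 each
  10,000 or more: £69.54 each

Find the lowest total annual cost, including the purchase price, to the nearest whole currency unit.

Holding cost per unit per year at price C is H = 0.26·C.
For each price level, check whether its EOQ is feasible; otherwise the best quantity at that price is the breakpoint.
EOQ at £81.80 = 657.8 (feasible in tier 1): TC = 21,110×£81.80 + (21,110/657.8)×218 + (657.8/2)×0.26×£81.80 = £1,740,789.06.
EOQ at £70.80 = 707.1 < 980, so use break Q=980: TC = 21,110×£70.80 + (21,110/980.0)×218 + (980.0/2)×0.26×£70.80 = £1,508,303.82.
EOQ at £70.11 = 710.6 < 4000, so use break Q=4000: TC = 21,110×£70.11 + (21,110/4000.0)×218 + (4000.0/2)×0.26×£70.11 = £1,517,629.80.
EOQ at £69.54 = 713.5 < 10000, so use break Q=10000: TC = 21,110×£69.54 + (21,110/10000.0)×218 + (10000.0/2)×0.26×£69.54 = £1,558,851.60.
Lowest total cost among the candidates is at Q = 980.0.

TC* ≈ £1,508,304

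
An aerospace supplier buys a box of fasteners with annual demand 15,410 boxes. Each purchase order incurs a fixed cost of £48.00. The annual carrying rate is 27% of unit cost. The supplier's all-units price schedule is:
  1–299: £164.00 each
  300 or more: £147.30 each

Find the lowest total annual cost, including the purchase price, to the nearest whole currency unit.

Holding cost per unit per year at price C is H = 0.27·C.
Candidates are each tier's EOQ (if it falls in that tier) and each price-break quantity.
EOQ at £164.00 = 182.8 (feasible in tier 1): TC = 15,410×£164.00 + (15,410/182.8)×48 + (182.8/2)×0.27×£164.00 = £2,535,333.58.
EOQ at £147.30 = 192.9 < 300, so use break Q=300: TC = 15,410×£147.30 + (15,410/300.0)×48 + (300.0/2)×0.27×£147.30 = £2,278,324.25.
Lowest total cost among the candidates is at Q = 300.0.

TC* ≈ £2,278,324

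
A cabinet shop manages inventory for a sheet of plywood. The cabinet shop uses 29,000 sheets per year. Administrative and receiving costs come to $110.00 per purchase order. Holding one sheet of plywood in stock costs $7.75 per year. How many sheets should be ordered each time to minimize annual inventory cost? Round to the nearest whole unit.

Q* ≈ 907 sheets

EOQ = √(2DS / H) = √(2 × 29,000 × 110 / 7.75).
= √(6,380,000 / 7.75) = √823,225.8065 ≈ 907.318.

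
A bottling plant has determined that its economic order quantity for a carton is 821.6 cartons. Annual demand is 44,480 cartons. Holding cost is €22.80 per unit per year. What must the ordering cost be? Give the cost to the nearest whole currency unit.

Squaring Q* = √(2DS/H) gives Q*² = 2DS/H.
From Q* = √(2DS/H): S = Q*²H / (2D) = 821.6² × 22.8 / (2 × 44,480) = 173.0059.

S ≈ €173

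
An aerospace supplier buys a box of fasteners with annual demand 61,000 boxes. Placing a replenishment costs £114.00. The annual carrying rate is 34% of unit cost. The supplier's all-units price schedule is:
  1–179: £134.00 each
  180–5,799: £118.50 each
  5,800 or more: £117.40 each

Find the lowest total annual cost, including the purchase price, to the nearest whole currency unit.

Holding cost per unit per year at price C is H = 0.34·C.
Candidates are each tier's EOQ (if it falls in that tier) and each price-break quantity.
Tier 1 (£134.00): EOQ = 552.5 exceeds tier's upper bound 179, so this tier is dominated.
EOQ at £118.50 = 587.5 (feasible in tier 2): TC = 61,000×£118.50 + (61,000/587.5)×114 + (587.5/2)×0.34×£118.50 = £7,252,171.78.
EOQ at £117.40 = 590.3 < 5800, so use break Q=5800: TC = 61,000×£117.40 + (61,000/5800.0)×114 + (5800.0/2)×0.34×£117.40 = £7,278,355.37.
Lowest total cost among the candidates is at Q = 587.5.

TC* ≈ £7,252,172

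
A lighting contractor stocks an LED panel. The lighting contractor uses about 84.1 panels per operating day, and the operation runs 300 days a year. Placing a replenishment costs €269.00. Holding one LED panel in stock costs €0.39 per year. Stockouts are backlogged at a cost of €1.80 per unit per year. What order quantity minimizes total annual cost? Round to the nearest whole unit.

Q* ≈ 6,507 panels

Annual demand D = 84.1 × 300 = 25,230.
With planned backorders, Q* = √(2DS/H) · √((H+B)/B).
√(2DS/H) = √(2 × 25,230 × 269 / 0.39) = 5899.531.
√((H+B)/B) = √((0.39+1.8)/1.8) = 1.1030.
Q* ≈ 6507.336.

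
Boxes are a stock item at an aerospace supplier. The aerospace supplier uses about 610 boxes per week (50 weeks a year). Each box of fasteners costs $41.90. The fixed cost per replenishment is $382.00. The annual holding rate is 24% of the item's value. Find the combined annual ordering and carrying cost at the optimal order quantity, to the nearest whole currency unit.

Annual demand D = 610 × 50 = 30,500.
Holding cost H = 0.24 × $41.90 = $10.0560 per unit per year.
The optimal lot size = √(2DS/H) = √(2 × 30,500 × 382 / 10.056) ≈ 1522.24.
At the optimum the two cost components are equal, so total cost = 2·(Q*/2)H = Q*·H.
Minimum total = √(2DSH) = √(2 × 30,500 × 382 × 10.056) ≈ 15307.675.

TC* ≈ $15,308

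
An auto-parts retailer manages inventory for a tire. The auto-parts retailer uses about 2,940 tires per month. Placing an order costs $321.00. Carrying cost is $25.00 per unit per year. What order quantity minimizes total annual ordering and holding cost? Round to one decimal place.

Annual demand D = 2,940 × 12 = 35,280.
EOQ = √(2DS / H) = √(2 × 35,280 × 321 / 25).
= √(22,649,760 / 25) = √905,990.4 ≈ 951.835.

Q* ≈ 951.8 tires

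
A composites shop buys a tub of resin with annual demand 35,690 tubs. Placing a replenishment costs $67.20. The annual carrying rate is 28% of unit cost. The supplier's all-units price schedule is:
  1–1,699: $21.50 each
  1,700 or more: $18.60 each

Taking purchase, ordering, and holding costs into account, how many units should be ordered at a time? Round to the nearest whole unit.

Holding cost per unit per year at price C is H = 0.28·C.
For each price level, check whether its EOQ is feasible; otherwise the best quantity at that price is the breakpoint.
EOQ at $21.50 = 892.6 (feasible in tier 1): TC = 35,690×$21.50 + (35,690/892.6)×67.2 + (892.6/2)×0.28×$21.50 = $772,708.67.
EOQ at $18.60 = 959.7 < 1700, so use break Q=1700: TC = 35,690×$18.60 + (35,690/1700.0)×67.2 + (1700.0/2)×0.28×$18.60 = $669,671.60.
Lowest total cost is $669,671.60 at Q = 1700.0.

Q* ≈ 1,700 tubs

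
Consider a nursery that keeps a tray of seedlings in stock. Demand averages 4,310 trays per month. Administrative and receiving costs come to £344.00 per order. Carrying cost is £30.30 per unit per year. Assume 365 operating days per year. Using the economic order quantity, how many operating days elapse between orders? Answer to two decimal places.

Annual demand D = 4,310 × 12 = 51,720.
EOQ = √(2DS/H) = √(2 × 51,720 × 344 / 30.3) ≈ 1083.68.
Cycle time = Q*/D × 365 = 1083.68 / 51,720 × 365 ≈ 7.648 days.

T ≈ 7.65 days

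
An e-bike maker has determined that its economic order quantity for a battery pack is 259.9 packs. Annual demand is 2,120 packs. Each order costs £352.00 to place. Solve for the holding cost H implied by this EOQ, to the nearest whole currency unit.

H ≈ £22

The basic EOQ model gives Q* = √(2DS/H); rearrange for the unknown.
From Q* = √(2DS/H): H = 2DS / Q*² = 2 × 2,120 × 352 / 259.9² = 22.0951.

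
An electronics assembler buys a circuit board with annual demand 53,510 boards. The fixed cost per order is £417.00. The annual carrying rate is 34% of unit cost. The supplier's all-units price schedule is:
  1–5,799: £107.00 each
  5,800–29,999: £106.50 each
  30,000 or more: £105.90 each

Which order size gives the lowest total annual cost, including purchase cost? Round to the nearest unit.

Holding cost per unit per year at price C is H = 0.34·C.
Candidates are each tier's EOQ (if it falls in that tier) and each price-break quantity.
EOQ at £107.00 = 1107.6 (feasible in tier 1): TC = 53,510×£107.00 + (53,510/1107.6)×417 + (1107.6/2)×0.34×£107.00 = £5,765,863.21.
EOQ at £106.50 = 1110.2 < 5800, so use break Q=5800: TC = 53,510×£106.50 + (53,510/5800.0)×417 + (5800.0/2)×0.34×£106.50 = £5,807,671.18.
EOQ at £105.90 = 1113.3 < 30000, so use break Q=30000: TC = 53,510×£105.90 + (53,510/30000.0)×417 + (30000.0/2)×0.34×£105.90 = £6,207,542.79.
Lowest total cost is £5,765,863.21 at Q = 1107.6.

Q* ≈ 1,108 boards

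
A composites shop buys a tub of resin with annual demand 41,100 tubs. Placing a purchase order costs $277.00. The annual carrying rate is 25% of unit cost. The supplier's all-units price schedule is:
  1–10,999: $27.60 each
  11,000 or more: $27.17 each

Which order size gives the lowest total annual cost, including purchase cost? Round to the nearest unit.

Holding cost per unit per year at price C is H = 0.25·C.
Evaluate total cost at each tier's feasible EOQ or, if the EOQ is below the tier, at the tier's minimum quantity.
EOQ at $27.60 = 1816.6 (feasible in tier 1): TC = 41,100×$27.60 + (41,100/1816.6)×277 + (1816.6/2)×0.25×$27.60 = $1,146,894.31.
EOQ at $27.17 = 1830.9 < 11000, so use break Q=11000: TC = 41,100×$27.17 + (41,100/11000.0)×277 + (11000.0/2)×0.25×$27.17 = $1,155,080.72.
Lowest total cost is $1,146,894.31 at Q = 1816.6.

Q* ≈ 1,817 tubs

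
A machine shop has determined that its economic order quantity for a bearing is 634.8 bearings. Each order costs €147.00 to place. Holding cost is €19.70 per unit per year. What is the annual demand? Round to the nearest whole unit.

Squaring Q* = √(2DS/H) gives Q*² = 2DS/H.
From Q* = √(2DS/H): D = Q*²H / (2S) = 634.8² × 19.7 / (2 × 147) = 27001.801.

D ≈ 27,002 bearings per year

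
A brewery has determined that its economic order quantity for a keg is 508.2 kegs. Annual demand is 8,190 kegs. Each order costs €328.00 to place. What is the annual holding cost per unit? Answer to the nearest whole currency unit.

H ≈ €21

The basic EOQ model gives Q* = √(2DS/H); rearrange for the unknown.
From Q* = √(2DS/H): H = 2DS / Q*² = 2 × 8,190 × 328 / 508.2² = 20.8026.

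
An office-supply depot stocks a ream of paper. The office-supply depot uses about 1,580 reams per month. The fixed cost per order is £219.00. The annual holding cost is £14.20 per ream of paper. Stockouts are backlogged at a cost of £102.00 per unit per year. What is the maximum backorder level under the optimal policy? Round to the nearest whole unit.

Annual demand D = 1,580 × 12 = 18,960.
With planned backorders, Q* = √(2DS/H) · √((H+B)/B).
√(2DS/H) = √(2 × 18,960 × 219 / 14.2) = 764.737.
√((H+B)/B) = √((14.2+102)/102) = 1.0673.
Q* ≈ 816.235.
S* = Q* · H/(H+B) = 816.235 × 14.2/116.2 ≈ 99.746.

S* ≈ 100 reams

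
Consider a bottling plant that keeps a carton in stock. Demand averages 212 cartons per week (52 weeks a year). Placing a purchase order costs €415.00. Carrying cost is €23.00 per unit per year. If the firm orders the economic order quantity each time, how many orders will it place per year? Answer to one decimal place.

N ≈ 17.5 orders per year

Annual demand D = 212 × 52 = 11,024.
Q* = √(2DS/H) = √(2 × 11,024 × 415 / 23) ≈ 630.73.
Orders per year = D / Q* = 11,024 / 630.73 ≈ 17.478.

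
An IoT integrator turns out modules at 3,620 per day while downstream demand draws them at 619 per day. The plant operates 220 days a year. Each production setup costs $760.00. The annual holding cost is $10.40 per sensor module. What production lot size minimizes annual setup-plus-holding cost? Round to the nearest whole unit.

Annual demand D = 619 × 220 = 136,180.
Production build-up factor (1 − d/p) = 1 − 619/3,620 = 0.8290.
Q* = √(2DS / (H(1 − d/p))) = √(2 × 136,180 × 760 / (10.4 × 0.8290)).
= √(206,993,600 / 8.6217) ≈ 4899.853.

Q* ≈ 4,900 modules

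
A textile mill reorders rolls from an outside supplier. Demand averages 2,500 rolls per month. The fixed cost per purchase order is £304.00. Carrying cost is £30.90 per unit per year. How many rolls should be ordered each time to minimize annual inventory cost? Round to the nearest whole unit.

Q* ≈ 768 rolls

Annual demand D = 2,500 × 12 = 30,000.
EOQ = √(2DS / H) = √(2 × 30,000 × 304 / 30.9).
= √(18,240,000 / 30.9) = √590,291.2621 ≈ 768.304.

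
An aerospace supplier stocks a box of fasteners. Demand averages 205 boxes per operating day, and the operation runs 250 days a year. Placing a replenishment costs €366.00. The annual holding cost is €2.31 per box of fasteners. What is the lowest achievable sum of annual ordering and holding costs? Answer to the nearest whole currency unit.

Annual demand D = 205 × 250 = 51,250.
The optimal lot size = √(2DS/H) = √(2 × 51,250 × 366 / 2.31) ≈ 4029.92.
At Q*, ordering cost (D/Q*)S equals holding cost (Q*/2)H, each = √(DSH/2).
Minimum total = √(2DSH) = √(2 × 51,250 × 366 × 2.31) ≈ 9309.116.

TC* ≈ €9,309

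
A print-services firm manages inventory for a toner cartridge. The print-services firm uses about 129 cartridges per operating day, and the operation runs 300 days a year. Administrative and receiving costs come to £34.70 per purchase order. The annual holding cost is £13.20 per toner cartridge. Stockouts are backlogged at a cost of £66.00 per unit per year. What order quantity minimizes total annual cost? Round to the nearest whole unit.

Annual demand D = 129 × 300 = 38,700.
With planned backorders, Q* = √(2DS/H) · √((H+B)/B).
√(2DS/H) = √(2 × 38,700 × 34.7 / 13.2) = 451.074.
√((H+B)/B) = √((13.2+66)/66) = 1.0954.
Q* ≈ 494.127.

Q* ≈ 494 cartridges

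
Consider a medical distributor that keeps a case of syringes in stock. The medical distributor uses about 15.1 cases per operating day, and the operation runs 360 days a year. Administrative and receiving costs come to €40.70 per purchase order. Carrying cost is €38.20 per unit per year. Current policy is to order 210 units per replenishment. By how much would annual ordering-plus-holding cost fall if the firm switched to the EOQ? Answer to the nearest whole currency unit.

Extra cost ≈ €953 per year

Annual demand D = 15.1 × 360 = 5,436.
EOQ = √(2DS/H) = √(2 × 5,436 × 40.7 / 38.2) ≈ 107.63.
Cost at Q* = (D/Q*)S + (Q*/2)H = √(2DSH) ≈ €4,111.34.
Cost at Q = 210: (5,436/210)×40.7 + (210/2)×38.2 = €1,053.55 + €4,011.00 = €5,064.55.
Excess = €5,064.55 − €4,111.34 = €953.21.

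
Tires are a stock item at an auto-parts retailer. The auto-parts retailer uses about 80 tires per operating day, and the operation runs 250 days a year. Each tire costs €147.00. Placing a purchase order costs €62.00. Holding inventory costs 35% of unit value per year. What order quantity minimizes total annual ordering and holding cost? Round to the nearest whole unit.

Annual demand D = 80 × 250 = 20,000.
Holding cost H = 0.35 × €147.00 = €51.4500 per unit per year.
EOQ = √(2DS / H) = √(2 × 20,000 × 62 / 51.45).
= √(2,480,000 / 51.45) = √48,202.138 ≈ 219.550.

Q* ≈ 220 tires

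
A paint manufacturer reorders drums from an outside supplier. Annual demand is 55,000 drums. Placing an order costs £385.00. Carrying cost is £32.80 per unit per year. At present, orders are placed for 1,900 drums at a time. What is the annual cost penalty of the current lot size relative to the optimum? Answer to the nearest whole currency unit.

EOQ = √(2DS/H) = √(2 × 55,000 × 385 / 32.8) ≈ 1136.29.
Cost at Q* = (D/Q*)S + (Q*/2)H = √(2DSH) ≈ £37,270.36.
Cost at Q = 1,900: (55,000/1,900)×385 + (1,900/2)×32.8 = £11,144.74 + £31,160.00 = £42,304.74.
Excess = £42,304.74 − £37,270.36 = £5,034.37.

Extra cost ≈ £5,034 per year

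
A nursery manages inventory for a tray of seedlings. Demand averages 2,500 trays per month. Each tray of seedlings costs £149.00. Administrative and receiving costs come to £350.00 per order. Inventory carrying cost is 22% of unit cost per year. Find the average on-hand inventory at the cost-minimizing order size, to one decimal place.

Annual demand D = 2,500 × 12 = 30,000.
Holding cost H = 0.22 × £149.00 = £32.7800 per unit per year.
Q* = √(2DS/H) = √(2 × 30,000 × 350 / 32.78) ≈ 800.40.
Average inventory = Q*/2 ≈ 800.40 / 2 = 400.198.

Average inventory ≈ 400.2 trays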